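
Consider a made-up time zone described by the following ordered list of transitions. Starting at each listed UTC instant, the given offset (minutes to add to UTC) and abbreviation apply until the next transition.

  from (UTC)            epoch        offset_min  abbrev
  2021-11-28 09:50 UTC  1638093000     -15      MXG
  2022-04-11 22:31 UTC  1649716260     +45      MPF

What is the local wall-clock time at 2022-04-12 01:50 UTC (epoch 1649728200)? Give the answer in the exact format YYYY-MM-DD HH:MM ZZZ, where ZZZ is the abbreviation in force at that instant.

2022-04-12 02:35 MPF

Query: 2022-04-12 01:50 UTC
Rule 2/2 (MPF, +00:45): 2022-04-11 22:31 UTC ≤ query < +∞
1·60 + 50 + 45 = 155 min
155 = 0·1440 + 155; 155 = 2·60 + 35 → 02:35, same day
→ 2022-04-12 02:35 MPF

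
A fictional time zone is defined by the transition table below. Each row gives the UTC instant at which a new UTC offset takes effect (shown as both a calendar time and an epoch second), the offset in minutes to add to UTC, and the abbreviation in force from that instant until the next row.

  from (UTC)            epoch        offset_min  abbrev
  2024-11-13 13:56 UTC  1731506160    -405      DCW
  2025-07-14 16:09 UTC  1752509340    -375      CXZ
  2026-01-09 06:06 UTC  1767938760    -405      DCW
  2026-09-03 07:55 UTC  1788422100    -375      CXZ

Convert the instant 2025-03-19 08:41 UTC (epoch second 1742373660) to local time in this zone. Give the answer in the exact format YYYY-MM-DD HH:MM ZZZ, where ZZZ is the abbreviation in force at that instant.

2025-03-19 01:56 DCW

Query: 2025-03-19 08:41 UTC
Rule 1/4 (DCW, -06:45): 2024-11-13 13:56 UTC ≤ query < 2025-07-14 16:09 UTC
8·60 + 41 - 405 = 116 min
116 = 0·1440 + 116; 116 = 1·60 + 56 → 01:56, same day
→ 2025-03-19 01:56 DCW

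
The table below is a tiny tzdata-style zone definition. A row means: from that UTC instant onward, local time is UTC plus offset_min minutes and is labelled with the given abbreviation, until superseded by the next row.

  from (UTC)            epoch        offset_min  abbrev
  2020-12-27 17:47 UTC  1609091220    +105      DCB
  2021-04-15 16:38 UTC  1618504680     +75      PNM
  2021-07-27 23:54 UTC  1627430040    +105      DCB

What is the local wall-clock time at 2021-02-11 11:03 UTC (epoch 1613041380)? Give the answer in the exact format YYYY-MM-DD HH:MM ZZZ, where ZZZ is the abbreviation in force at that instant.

Query: 2021-02-11 11:03 UTC
Rule 1/3 (DCB, +01:45): 2020-12-27 17:47 UTC ≤ query < 2021-04-15 16:38 UTC
11·60 + 3 + 105 = 768 min
768 = 0·1440 + 768; 768 = 12·60 + 48 → 12:48, same day
→ 2021-02-11 12:48 DCB

2021-02-11 12:48 DCB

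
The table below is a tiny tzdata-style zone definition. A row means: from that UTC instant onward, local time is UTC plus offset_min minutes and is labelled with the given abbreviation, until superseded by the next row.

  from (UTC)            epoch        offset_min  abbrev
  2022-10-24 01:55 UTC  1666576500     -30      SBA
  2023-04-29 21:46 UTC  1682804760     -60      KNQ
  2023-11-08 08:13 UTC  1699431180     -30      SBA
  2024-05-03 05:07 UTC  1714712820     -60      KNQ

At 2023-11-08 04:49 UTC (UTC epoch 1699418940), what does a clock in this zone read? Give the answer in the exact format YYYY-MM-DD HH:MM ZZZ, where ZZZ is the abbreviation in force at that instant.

2023-11-08 03:49 KNQ

Query: 2023-11-08 04:49 UTC
Rule 2/4 (KNQ, -01:00): 2023-04-29 21:46 UTC ≤ query < 2023-11-08 08:13 UTC
4·60 + 49 - 60 = 229 min
229 = 0·1440 + 229; 229 = 3·60 + 49 → 03:49, same day
→ 2023-11-08 03:49 KNQ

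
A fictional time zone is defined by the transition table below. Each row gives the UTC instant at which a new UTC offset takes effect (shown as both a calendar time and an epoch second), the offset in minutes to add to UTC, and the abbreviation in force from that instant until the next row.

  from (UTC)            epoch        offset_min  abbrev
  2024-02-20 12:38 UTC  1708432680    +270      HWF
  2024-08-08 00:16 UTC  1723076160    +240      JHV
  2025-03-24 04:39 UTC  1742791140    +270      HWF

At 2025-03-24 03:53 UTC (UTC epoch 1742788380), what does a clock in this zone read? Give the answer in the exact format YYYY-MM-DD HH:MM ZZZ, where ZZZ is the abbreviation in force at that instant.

2025-03-24 07:53 JHV

Query: 2025-03-24 03:53 UTC
Rule 2/3 (JHV, +04:00): 2024-08-08 00:16 UTC ≤ query < 2025-03-24 04:39 UTC
3·60 + 53 + 240 = 473 min
473 = 0·1440 + 473; 473 = 7·60 + 53 → 07:53, same day
→ 2025-03-24 07:53 JHV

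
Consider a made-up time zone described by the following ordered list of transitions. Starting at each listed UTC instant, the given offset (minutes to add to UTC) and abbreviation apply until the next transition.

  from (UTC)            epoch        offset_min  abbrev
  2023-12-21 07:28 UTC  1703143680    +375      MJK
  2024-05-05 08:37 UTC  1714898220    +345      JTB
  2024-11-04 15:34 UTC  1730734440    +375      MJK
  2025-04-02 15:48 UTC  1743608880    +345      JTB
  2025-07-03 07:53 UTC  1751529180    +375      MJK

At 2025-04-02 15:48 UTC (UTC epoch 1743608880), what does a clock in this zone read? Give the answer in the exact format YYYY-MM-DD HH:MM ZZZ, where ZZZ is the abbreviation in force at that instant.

2025-04-02 21:33 JTB

Query: 2025-04-02 15:48 UTC
Rule 4/5 (JTB, +05:45): 2025-04-02 15:48 UTC ≤ query < 2025-07-03 07:53 UTC
15·60 + 48 + 345 = 1293 min
1293 = 0·1440 + 1293; 1293 = 21·60 + 33 → 21:33, same day
→ 2025-04-02 21:33 JTB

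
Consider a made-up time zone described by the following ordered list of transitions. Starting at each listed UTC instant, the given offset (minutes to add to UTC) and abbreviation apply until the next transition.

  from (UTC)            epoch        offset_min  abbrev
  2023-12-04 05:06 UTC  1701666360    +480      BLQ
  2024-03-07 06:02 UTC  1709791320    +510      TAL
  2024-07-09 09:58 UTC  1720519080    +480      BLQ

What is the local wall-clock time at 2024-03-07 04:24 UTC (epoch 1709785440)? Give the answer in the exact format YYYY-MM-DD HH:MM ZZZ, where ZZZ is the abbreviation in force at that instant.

2024-03-07 12:24 BLQ

Query: 2024-03-07 04:24 UTC
Rule 1/3 (BLQ, +08:00): 2023-12-04 05:06 UTC ≤ query < 2024-03-07 06:02 UTC
4·60 + 24 + 480 = 744 min
744 = 0·1440 + 744; 744 = 12·60 + 24 → 12:24, same day
→ 2024-03-07 12:24 BLQ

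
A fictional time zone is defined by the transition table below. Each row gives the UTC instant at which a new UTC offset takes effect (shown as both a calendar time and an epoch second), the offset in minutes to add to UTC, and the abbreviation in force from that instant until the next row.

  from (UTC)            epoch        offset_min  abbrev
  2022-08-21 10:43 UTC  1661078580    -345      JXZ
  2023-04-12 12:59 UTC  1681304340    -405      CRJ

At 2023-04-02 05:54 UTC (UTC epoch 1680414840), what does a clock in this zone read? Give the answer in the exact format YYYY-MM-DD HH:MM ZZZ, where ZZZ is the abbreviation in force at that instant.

2023-04-02 00:09 JXZ

Query: 2023-04-02 05:54 UTC
Rule 1/2 (JXZ, -05:45): 2022-08-21 10:43 UTC ≤ query < 2023-04-12 12:59 UTC
5·60 + 54 - 345 = 9 min
9 = 0·1440 + 9; 9 = 0·60 + 9 → 00:09, same day
→ 2023-04-02 00:09 JXZ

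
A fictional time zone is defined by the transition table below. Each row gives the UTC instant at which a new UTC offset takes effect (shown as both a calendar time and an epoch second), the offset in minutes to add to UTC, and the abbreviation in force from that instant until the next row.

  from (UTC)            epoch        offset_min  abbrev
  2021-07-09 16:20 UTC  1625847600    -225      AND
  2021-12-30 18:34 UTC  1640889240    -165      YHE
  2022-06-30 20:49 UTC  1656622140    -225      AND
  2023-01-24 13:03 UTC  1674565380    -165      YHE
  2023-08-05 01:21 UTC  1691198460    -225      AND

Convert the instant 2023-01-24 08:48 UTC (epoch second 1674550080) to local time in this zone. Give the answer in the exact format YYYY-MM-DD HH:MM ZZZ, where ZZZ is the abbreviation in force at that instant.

2023-01-24 05:03 AND

Query: 2023-01-24 08:48 UTC
Rule 3/5 (AND, -03:45): 2022-06-30 20:49 UTC ≤ query < 2023-01-24 13:03 UTC
8·60 + 48 - 225 = 303 min
303 = 0·1440 + 303; 303 = 5·60 + 3 → 05:03, same day
→ 2023-01-24 05:03 AND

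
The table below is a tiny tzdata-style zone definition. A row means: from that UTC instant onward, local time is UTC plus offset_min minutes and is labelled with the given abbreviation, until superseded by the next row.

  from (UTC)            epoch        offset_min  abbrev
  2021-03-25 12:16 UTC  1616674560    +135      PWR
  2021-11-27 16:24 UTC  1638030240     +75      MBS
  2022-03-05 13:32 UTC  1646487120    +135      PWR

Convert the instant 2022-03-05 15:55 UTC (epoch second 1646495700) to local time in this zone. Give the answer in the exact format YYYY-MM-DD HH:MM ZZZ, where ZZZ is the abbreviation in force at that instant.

Query: 2022-03-05 15:55 UTC
Rule 3/3 (PWR, +02:15): 2022-03-05 13:32 UTC ≤ query < +∞
15·60 + 55 + 135 = 1090 min
1090 = 0·1440 + 1090; 1090 = 18·60 + 10 → 18:10, same day
→ 2022-03-05 18:10 PWR

2022-03-05 18:10 PWR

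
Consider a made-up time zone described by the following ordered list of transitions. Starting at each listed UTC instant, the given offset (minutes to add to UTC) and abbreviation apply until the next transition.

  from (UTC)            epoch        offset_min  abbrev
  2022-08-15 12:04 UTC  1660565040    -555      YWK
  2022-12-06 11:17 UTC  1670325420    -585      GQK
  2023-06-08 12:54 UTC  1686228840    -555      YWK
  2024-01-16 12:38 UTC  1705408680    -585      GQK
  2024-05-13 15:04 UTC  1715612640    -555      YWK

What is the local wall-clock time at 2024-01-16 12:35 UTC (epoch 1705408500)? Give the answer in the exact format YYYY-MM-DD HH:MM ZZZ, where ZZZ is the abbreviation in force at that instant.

Query: 2024-01-16 12:35 UTC
Rule 3/5 (YWK, -09:15): 2023-06-08 12:54 UTC ≤ query < 2024-01-16 12:38 UTC
12·60 + 35 - 555 = 200 min
200 = 0·1440 + 200; 200 = 3·60 + 20 → 03:20, same day
→ 2024-01-16 03:20 YWK

2024-01-16 03:20 YWK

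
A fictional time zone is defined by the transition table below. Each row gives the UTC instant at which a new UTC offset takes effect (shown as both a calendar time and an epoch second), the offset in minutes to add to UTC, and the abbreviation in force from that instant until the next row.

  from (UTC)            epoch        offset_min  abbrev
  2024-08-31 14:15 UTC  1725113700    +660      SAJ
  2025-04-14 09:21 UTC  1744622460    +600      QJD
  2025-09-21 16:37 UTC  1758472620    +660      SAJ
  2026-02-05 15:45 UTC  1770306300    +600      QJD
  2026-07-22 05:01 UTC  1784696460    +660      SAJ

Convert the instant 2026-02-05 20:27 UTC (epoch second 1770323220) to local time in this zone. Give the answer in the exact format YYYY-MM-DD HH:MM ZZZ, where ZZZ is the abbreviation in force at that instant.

2026-02-06 06:27 QJD

Query: 2026-02-05 20:27 UTC
Rule 4/5 (QJD, +10:00): 2026-02-05 15:45 UTC ≤ query < 2026-07-22 05:01 UTC
20·60 + 27 + 600 = 1827 min
1827 = 1·1440 + 387; 387 = 6·60 + 27 → 06:27, 2026-02-05 + 1 day = 2026-02-06
→ 2026-02-06 06:27 QJD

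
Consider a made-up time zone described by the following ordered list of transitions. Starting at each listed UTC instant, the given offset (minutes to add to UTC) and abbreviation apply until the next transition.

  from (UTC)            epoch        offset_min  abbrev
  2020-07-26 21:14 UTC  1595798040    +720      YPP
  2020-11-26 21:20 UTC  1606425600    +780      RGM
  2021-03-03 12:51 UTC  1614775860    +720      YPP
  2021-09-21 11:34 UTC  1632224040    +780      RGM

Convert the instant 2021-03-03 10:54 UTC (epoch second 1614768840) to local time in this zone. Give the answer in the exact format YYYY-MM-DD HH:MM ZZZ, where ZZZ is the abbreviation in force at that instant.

Query: 2021-03-03 10:54 UTC
Rule 2/4 (RGM, +13:00): 2020-11-26 21:20 UTC ≤ query < 2021-03-03 12:51 UTC
10·60 + 54 + 780 = 1434 min
1434 = 0·1440 + 1434; 1434 = 23·60 + 54 → 23:54, same day
→ 2021-03-03 23:54 RGM

2021-03-03 23:54 RGM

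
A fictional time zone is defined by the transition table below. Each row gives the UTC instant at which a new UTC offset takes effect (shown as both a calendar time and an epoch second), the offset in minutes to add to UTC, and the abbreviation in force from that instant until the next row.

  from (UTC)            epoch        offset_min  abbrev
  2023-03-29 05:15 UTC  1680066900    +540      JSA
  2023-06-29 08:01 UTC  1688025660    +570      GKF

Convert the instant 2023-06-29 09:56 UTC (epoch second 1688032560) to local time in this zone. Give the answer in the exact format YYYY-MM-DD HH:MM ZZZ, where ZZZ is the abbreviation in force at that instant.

2023-06-29 19:26 GKF

Query: 2023-06-29 09:56 UTC
Rule 2/2 (GKF, +09:30): 2023-06-29 08:01 UTC ≤ query < +∞
9·60 + 56 + 570 = 1166 min
1166 = 0·1440 + 1166; 1166 = 19·60 + 26 → 19:26, same day
→ 2023-06-29 19:26 GKF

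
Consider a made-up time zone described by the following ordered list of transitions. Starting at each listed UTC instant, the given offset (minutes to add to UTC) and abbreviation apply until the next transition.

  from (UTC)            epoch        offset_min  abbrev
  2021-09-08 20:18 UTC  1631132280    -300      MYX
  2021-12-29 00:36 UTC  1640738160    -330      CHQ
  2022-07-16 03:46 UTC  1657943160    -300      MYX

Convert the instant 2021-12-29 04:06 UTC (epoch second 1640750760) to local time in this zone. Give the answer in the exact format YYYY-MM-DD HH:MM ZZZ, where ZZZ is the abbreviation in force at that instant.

Query: 2021-12-29 04:06 UTC
Rule 2/3 (CHQ, -05:30): 2021-12-29 00:36 UTC ≤ query < 2022-07-16 03:46 UTC
4·60 + 6 - 330 = -84 min
-84 = -1·1440 + 1356; 1356 = 22·60 + 36 → 22:36, 2021-12-29 - 1 day = 2021-12-28
→ 2021-12-28 22:36 CHQ

2021-12-28 22:36 CHQ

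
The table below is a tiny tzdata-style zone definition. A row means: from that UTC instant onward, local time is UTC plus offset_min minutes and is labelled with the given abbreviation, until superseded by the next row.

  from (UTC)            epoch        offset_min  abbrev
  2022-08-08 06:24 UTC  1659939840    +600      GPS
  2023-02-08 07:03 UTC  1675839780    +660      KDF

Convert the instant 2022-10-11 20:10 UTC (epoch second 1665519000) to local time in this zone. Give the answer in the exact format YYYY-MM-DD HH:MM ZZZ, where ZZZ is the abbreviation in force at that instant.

2022-10-12 06:10 GPS

Query: 2022-10-11 20:10 UTC
Rule 1/2 (GPS, +10:00): 2022-08-08 06:24 UTC ≤ query < 2023-02-08 07:03 UTC
20·60 + 10 + 600 = 1810 min
1810 = 1·1440 + 370; 370 = 6·60 + 10 → 06:10, 2022-10-11 + 1 day = 2022-10-12
→ 2022-10-12 06:10 GPS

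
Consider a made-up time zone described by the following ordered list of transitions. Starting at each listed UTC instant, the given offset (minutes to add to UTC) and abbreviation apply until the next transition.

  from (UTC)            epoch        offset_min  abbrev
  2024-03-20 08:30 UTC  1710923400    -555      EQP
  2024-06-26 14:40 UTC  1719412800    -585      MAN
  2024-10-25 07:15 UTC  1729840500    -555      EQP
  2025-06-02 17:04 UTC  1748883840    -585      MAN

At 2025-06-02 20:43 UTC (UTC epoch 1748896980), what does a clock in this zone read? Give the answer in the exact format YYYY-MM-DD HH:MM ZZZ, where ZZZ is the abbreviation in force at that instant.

Query: 2025-06-02 20:43 UTC
Rule 4/4 (MAN, -09:45): 2025-06-02 17:04 UTC ≤ query < +∞
20·60 + 43 - 585 = 658 min
658 = 0·1440 + 658; 658 = 10·60 + 58 → 10:58, same day
→ 2025-06-02 10:58 MAN

2025-06-02 10:58 MAN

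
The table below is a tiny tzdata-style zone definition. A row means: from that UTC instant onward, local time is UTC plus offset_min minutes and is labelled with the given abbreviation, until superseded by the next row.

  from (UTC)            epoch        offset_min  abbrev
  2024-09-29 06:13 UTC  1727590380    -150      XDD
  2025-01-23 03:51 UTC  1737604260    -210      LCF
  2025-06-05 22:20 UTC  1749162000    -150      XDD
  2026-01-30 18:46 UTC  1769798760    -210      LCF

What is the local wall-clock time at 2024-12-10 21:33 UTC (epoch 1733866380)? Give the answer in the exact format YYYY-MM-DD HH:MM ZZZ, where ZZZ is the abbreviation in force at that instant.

2024-12-10 19:03 XDD

Query: 2024-12-10 21:33 UTC
Rule 1/4 (XDD, -02:30): 2024-09-29 06:13 UTC ≤ query < 2025-01-23 03:51 UTC
21·60 + 33 - 150 = 1143 min
1143 = 0·1440 + 1143; 1143 = 19·60 + 3 → 19:03, same day
→ 2024-12-10 19:03 XDD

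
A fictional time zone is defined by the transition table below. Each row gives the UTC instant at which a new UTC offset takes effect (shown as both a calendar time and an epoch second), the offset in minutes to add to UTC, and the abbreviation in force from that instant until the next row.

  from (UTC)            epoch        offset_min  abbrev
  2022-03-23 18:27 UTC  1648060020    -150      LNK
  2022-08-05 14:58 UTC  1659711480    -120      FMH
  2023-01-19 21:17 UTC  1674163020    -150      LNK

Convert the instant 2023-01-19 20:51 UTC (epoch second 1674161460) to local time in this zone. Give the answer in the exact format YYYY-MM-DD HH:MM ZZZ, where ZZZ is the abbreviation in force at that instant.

Query: 2023-01-19 20:51 UTC
Rule 2/3 (FMH, -02:00): 2022-08-05 14:58 UTC ≤ query < 2023-01-19 21:17 UTC
20·60 + 51 - 120 = 1131 min
1131 = 0·1440 + 1131; 1131 = 18·60 + 51 → 18:51, same day
→ 2023-01-19 18:51 FMH

2023-01-19 18:51 FMH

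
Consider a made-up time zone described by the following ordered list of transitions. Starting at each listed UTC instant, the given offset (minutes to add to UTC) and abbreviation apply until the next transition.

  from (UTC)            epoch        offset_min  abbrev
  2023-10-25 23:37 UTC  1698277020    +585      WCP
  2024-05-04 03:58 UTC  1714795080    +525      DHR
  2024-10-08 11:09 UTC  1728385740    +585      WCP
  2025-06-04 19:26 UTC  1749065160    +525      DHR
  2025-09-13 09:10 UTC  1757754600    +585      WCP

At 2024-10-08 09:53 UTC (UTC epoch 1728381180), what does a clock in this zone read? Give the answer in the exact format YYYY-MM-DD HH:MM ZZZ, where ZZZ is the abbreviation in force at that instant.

2024-10-08 18:38 DHR

Query: 2024-10-08 09:53 UTC
Rule 2/5 (DHR, +08:45): 2024-05-04 03:58 UTC ≤ query < 2024-10-08 11:09 UTC
9·60 + 53 + 525 = 1118 min
1118 = 0·1440 + 1118; 1118 = 18·60 + 38 → 18:38, same day
→ 2024-10-08 18:38 DHR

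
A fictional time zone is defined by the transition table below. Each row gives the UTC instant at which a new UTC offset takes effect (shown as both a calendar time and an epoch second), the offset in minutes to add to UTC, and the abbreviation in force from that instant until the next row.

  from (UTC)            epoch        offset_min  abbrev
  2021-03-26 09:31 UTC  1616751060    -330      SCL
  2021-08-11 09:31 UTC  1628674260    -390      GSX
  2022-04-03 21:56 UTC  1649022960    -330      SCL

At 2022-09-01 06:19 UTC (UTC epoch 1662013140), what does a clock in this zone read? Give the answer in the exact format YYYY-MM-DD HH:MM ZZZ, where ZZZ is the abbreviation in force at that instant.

Query: 2022-09-01 06:19 UTC
Rule 3/3 (SCL, -05:30): 2022-04-03 21:56 UTC ≤ query < +∞
6·60 + 19 - 330 = 49 min
49 = 0·1440 + 49; 49 = 0·60 + 49 → 00:49, same day
→ 2022-09-01 00:49 SCL

2022-09-01 00:49 SCL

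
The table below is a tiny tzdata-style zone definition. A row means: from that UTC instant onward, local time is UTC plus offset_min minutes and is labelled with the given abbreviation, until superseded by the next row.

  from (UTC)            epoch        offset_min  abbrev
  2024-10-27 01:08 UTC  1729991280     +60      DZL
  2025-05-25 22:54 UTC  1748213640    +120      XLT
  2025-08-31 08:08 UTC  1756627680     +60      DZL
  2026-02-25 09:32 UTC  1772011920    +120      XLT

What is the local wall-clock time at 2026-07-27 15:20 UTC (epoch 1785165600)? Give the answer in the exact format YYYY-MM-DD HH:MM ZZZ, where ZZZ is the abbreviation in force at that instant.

Query: 2026-07-27 15:20 UTC
Rule 4/4 (XLT, +02:00): 2026-02-25 09:32 UTC ≤ query < +∞
15·60 + 20 + 120 = 1040 min
1040 = 0·1440 + 1040; 1040 = 17·60 + 20 → 17:20, same day
→ 2026-07-27 17:20 XLT

2026-07-27 17:20 XLT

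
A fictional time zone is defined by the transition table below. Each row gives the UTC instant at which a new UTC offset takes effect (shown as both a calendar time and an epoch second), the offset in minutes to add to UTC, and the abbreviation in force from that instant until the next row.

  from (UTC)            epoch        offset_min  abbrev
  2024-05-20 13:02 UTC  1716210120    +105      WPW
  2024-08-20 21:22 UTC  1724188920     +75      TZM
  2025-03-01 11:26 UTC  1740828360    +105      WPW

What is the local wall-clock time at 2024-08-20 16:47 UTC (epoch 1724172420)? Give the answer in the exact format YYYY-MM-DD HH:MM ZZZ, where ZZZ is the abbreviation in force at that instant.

2024-08-20 18:32 WPW

Query: 2024-08-20 16:47 UTC
Rule 1/3 (WPW, +01:45): 2024-05-20 13:02 UTC ≤ query < 2024-08-20 21:22 UTC
16·60 + 47 + 105 = 1112 min
1112 = 0·1440 + 1112; 1112 = 18·60 + 32 → 18:32, same day
→ 2024-08-20 18:32 WPW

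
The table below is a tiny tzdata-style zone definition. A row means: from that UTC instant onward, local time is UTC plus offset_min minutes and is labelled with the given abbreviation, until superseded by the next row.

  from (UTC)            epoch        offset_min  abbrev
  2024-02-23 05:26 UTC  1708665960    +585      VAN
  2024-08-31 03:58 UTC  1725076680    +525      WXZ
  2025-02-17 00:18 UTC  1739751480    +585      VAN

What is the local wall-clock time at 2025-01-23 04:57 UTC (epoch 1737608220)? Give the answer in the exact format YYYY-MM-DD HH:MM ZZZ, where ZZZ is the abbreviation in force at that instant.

2025-01-23 13:42 WXZ

Query: 2025-01-23 04:57 UTC
Rule 2/3 (WXZ, +08:45): 2024-08-31 03:58 UTC ≤ query < 2025-02-17 00:18 UTC
4·60 + 57 + 525 = 822 min
822 = 0·1440 + 822; 822 = 13·60 + 42 → 13:42, same day
→ 2025-01-23 13:42 WXZ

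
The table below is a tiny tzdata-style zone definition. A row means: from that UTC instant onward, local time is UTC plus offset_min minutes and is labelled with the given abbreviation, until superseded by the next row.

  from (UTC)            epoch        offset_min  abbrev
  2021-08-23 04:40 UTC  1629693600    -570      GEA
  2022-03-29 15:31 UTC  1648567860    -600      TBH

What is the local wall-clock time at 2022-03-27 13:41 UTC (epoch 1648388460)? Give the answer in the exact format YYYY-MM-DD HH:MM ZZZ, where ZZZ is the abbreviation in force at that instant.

2022-03-27 04:11 GEA

Query: 2022-03-27 13:41 UTC
Rule 1/2 (GEA, -09:30): 2021-08-23 04:40 UTC ≤ query < 2022-03-29 15:31 UTC
13·60 + 41 - 570 = 251 min
251 = 0·1440 + 251; 251 = 4·60 + 11 → 04:11, same day
→ 2022-03-27 04:11 GEA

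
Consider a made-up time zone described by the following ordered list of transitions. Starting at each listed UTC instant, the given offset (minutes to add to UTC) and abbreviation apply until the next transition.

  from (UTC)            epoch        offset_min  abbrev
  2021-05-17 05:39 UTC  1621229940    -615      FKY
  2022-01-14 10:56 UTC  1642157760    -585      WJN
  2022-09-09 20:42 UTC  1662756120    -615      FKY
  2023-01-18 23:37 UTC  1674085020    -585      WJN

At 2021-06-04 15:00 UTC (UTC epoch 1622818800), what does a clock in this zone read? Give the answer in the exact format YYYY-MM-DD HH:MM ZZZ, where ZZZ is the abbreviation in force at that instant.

2021-06-04 04:45 FKY

Query: 2021-06-04 15:00 UTC
Rule 1/4 (FKY, -10:15): 2021-05-17 05:39 UTC ≤ query < 2022-01-14 10:56 UTC
15·60 + 0 - 615 = 285 min
285 = 0·1440 + 285; 285 = 4·60 + 45 → 04:45, same day
→ 2021-06-04 04:45 FKY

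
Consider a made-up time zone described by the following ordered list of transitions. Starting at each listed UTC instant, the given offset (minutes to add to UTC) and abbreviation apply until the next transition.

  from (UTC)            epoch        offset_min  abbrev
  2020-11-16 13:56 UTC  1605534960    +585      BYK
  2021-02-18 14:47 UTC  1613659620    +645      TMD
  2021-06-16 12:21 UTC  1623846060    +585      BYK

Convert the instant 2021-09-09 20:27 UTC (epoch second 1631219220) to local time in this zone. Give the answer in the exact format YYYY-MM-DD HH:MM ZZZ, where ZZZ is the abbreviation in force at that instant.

2021-09-10 06:12 BYK

Query: 2021-09-09 20:27 UTC
Rule 3/3 (BYK, +09:45): 2021-06-16 12:21 UTC ≤ query < +∞
20·60 + 27 + 585 = 1812 min
1812 = 1·1440 + 372; 372 = 6·60 + 12 → 06:12, 2021-09-09 + 1 day = 2021-09-10
→ 2021-09-10 06:12 BYK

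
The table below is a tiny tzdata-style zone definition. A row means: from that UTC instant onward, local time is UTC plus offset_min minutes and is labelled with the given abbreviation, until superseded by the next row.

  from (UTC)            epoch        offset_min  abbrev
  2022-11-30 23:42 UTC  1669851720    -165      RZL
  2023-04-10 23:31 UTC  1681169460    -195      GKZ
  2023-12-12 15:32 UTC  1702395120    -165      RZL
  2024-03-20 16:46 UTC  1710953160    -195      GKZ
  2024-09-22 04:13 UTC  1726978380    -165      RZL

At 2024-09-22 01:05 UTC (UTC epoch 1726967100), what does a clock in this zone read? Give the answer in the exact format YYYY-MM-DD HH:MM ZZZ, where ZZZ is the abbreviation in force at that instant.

Query: 2024-09-22 01:05 UTC
Rule 4/5 (GKZ, -03:15): 2024-03-20 16:46 UTC ≤ query < 2024-09-22 04:13 UTC
1·60 + 5 - 195 = -130 min
-130 = -1·1440 + 1310; 1310 = 21·60 + 50 → 21:50, 2024-09-22 - 1 day = 2024-09-21
→ 2024-09-21 21:50 GKZ

2024-09-21 21:50 GKZ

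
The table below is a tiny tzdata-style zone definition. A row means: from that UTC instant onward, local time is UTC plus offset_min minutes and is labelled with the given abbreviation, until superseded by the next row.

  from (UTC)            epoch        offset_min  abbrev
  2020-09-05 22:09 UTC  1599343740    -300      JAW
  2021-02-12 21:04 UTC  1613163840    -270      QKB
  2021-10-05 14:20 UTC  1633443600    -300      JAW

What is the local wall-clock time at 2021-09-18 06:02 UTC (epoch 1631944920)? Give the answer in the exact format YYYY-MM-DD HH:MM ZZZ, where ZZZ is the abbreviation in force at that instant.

Query: 2021-09-18 06:02 UTC
Rule 2/3 (QKB, -04:30): 2021-02-12 21:04 UTC ≤ query < 2021-10-05 14:20 UTC
6·60 + 2 - 270 = 92 min
92 = 0·1440 + 92; 92 = 1·60 + 32 → 01:32, same day
→ 2021-09-18 01:32 QKB

2021-09-18 01:32 QKB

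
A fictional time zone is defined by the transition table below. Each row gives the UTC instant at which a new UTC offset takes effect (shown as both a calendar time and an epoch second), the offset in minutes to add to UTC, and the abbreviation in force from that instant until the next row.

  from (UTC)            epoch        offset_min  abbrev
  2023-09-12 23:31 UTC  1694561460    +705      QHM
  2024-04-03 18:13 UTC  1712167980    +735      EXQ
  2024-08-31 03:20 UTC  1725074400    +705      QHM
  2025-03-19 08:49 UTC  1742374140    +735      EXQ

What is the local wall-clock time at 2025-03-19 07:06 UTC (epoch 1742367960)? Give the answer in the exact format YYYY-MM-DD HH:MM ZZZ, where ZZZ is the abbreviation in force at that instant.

Query: 2025-03-19 07:06 UTC
Rule 3/4 (QHM, +11:45): 2024-08-31 03:20 UTC ≤ query < 2025-03-19 08:49 UTC
7·60 + 6 + 705 = 1131 min
1131 = 0·1440 + 1131; 1131 = 18·60 + 51 → 18:51, same day
→ 2025-03-19 18:51 QHM

2025-03-19 18:51 QHM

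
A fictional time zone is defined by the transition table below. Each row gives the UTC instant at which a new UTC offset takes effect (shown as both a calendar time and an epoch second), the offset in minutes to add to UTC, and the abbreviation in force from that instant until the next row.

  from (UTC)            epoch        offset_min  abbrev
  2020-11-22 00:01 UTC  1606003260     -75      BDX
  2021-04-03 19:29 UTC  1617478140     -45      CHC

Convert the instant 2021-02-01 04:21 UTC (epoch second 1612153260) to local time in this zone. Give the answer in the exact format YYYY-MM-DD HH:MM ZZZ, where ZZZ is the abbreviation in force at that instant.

Query: 2021-02-01 04:21 UTC
Rule 1/2 (BDX, -01:15): 2020-11-22 00:01 UTC ≤ query < 2021-04-03 19:29 UTC
4·60 + 21 - 75 = 186 min
186 = 0·1440 + 186; 186 = 3·60 + 6 → 03:06, same day
→ 2021-02-01 03:06 BDX

2021-02-01 03:06 BDX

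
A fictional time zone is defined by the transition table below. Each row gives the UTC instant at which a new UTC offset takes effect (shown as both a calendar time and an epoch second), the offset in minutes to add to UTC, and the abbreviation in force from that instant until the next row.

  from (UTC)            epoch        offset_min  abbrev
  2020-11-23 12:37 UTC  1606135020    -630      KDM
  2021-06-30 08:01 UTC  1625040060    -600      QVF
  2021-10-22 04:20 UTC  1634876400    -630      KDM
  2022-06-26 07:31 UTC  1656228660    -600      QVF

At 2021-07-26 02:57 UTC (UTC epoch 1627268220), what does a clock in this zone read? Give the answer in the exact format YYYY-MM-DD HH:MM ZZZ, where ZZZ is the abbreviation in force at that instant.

2021-07-25 16:57 QVF

Query: 2021-07-26 02:57 UTC
Rule 2/4 (QVF, -10:00): 2021-06-30 08:01 UTC ≤ query < 2021-10-22 04:20 UTC
2·60 + 57 - 600 = -423 min
-423 = -1·1440 + 1017; 1017 = 16·60 + 57 → 16:57, 2021-07-26 - 1 day = 2021-07-25
→ 2021-07-25 16:57 QVF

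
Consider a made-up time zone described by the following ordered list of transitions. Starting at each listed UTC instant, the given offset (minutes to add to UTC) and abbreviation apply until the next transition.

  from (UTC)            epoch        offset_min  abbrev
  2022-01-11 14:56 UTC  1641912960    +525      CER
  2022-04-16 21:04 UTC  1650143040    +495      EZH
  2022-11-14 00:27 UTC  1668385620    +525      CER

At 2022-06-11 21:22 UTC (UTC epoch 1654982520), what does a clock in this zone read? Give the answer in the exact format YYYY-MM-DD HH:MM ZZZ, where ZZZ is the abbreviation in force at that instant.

2022-06-12 05:37 EZH

Query: 2022-06-11 21:22 UTC
Rule 2/3 (EZH, +08:15): 2022-04-16 21:04 UTC ≤ query < 2022-11-14 00:27 UTC
21·60 + 22 + 495 = 1777 min
1777 = 1·1440 + 337; 337 = 5·60 + 37 → 05:37, 2022-06-11 + 1 day = 2022-06-12
→ 2022-06-12 05:37 EZH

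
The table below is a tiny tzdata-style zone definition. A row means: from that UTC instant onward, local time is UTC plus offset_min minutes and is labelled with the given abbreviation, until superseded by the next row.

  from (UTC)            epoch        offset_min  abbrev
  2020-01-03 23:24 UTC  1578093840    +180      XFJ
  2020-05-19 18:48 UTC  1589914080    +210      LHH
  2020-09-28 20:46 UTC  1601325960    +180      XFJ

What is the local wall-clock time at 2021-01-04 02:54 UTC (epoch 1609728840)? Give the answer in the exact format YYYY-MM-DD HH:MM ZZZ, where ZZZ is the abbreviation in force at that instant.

Query: 2021-01-04 02:54 UTC
Rule 3/3 (XFJ, +03:00): 2020-09-28 20:46 UTC ≤ query < +∞
2·60 + 54 + 180 = 354 min
354 = 0·1440 + 354; 354 = 5·60 + 54 → 05:54, same day
→ 2021-01-04 05:54 XFJ

2021-01-04 05:54 XFJ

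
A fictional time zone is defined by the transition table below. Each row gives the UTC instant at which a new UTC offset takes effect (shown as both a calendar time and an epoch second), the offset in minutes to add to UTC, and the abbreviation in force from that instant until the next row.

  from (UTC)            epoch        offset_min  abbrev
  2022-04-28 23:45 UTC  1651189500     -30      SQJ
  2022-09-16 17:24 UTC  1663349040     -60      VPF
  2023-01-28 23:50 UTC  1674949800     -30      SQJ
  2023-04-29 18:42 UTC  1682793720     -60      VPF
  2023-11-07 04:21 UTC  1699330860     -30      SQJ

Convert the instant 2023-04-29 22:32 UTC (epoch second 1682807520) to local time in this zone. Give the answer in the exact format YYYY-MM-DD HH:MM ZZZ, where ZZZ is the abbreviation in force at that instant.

Query: 2023-04-29 22:32 UTC
Rule 4/5 (VPF, -01:00): 2023-04-29 18:42 UTC ≤ query < 2023-11-07 04:21 UTC
22·60 + 32 - 60 = 1292 min
1292 = 0·1440 + 1292; 1292 = 21·60 + 32 → 21:32, same day
→ 2023-04-29 21:32 VPF

2023-04-29 21:32 VPF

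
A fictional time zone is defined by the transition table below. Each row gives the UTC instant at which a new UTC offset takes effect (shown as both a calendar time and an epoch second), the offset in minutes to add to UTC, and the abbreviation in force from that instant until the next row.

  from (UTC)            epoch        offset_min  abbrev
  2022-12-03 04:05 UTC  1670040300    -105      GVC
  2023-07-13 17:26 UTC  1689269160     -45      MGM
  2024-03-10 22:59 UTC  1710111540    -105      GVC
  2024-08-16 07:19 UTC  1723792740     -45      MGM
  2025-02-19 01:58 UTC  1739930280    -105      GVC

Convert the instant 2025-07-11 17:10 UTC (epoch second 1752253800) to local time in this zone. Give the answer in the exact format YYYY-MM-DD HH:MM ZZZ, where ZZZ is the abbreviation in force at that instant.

Query: 2025-07-11 17:10 UTC
Rule 5/5 (GVC, -01:45): 2025-02-19 01:58 UTC ≤ query < +∞
17·60 + 10 - 105 = 925 min
925 = 0·1440 + 925; 925 = 15·60 + 25 → 15:25, same day
→ 2025-07-11 15:25 GVC

2025-07-11 15:25 GVC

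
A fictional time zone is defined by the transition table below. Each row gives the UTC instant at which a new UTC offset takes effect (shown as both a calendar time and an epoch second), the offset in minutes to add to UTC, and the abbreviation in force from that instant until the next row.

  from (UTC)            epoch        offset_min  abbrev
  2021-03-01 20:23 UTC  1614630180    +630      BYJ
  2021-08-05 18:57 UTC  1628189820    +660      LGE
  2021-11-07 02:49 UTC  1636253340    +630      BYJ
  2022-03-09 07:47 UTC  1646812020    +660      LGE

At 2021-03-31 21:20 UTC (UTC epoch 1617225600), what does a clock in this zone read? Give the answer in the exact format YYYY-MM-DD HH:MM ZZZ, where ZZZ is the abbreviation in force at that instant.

Query: 2021-03-31 21:20 UTC
Rule 1/4 (BYJ, +10:30): 2021-03-01 20:23 UTC ≤ query < 2021-08-05 18:57 UTC
21·60 + 20 + 630 = 1910 min
1910 = 1·1440 + 470; 470 = 7·60 + 50 → 07:50, 2021-03-31 + 1 day = 2021-04-01
→ 2021-04-01 07:50 BYJ

2021-04-01 07:50 BYJ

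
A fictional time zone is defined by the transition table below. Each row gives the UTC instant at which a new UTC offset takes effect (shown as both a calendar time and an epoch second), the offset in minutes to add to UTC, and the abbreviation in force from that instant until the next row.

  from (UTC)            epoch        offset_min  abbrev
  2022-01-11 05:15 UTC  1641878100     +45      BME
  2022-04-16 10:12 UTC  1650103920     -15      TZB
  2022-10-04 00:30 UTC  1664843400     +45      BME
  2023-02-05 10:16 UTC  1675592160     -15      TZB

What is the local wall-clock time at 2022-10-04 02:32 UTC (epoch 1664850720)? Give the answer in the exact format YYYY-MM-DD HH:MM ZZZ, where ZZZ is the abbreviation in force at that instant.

2022-10-04 03:17 BME

Query: 2022-10-04 02:32 UTC
Rule 3/4 (BME, +00:45): 2022-10-04 00:30 UTC ≤ query < 2023-02-05 10:16 UTC
2·60 + 32 + 45 = 197 min
197 = 0·1440 + 197; 197 = 3·60 + 17 → 03:17, same day
→ 2022-10-04 03:17 BME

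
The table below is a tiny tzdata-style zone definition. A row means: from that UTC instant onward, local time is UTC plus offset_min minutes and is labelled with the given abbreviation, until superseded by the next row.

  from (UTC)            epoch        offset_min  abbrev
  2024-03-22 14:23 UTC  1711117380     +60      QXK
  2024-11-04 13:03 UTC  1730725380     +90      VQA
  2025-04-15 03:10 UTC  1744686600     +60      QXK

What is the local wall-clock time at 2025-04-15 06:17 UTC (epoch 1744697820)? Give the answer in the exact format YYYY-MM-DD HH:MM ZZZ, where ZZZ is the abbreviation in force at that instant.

2025-04-15 07:17 QXK

Query: 2025-04-15 06:17 UTC
Rule 3/3 (QXK, +01:00): 2025-04-15 03:10 UTC ≤ query < +∞
6·60 + 17 + 60 = 437 min
437 = 0·1440 + 437; 437 = 7·60 + 17 → 07:17, same day
→ 2025-04-15 07:17 QXK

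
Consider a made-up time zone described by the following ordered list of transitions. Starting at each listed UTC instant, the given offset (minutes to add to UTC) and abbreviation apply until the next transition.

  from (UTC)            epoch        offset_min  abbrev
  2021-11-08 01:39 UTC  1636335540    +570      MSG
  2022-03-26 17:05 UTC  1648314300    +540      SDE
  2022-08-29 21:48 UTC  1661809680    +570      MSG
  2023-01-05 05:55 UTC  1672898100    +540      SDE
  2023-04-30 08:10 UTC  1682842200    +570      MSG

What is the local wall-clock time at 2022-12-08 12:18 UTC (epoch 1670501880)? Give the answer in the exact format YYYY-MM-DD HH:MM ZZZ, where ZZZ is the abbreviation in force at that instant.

Query: 2022-12-08 12:18 UTC
Rule 3/5 (MSG, +09:30): 2022-08-29 21:48 UTC ≤ query < 2023-01-05 05:55 UTC
12·60 + 18 + 570 = 1308 min
1308 = 0·1440 + 1308; 1308 = 21·60 + 48 → 21:48, same day
→ 2022-12-08 21:48 MSG

2022-12-08 21:48 MSG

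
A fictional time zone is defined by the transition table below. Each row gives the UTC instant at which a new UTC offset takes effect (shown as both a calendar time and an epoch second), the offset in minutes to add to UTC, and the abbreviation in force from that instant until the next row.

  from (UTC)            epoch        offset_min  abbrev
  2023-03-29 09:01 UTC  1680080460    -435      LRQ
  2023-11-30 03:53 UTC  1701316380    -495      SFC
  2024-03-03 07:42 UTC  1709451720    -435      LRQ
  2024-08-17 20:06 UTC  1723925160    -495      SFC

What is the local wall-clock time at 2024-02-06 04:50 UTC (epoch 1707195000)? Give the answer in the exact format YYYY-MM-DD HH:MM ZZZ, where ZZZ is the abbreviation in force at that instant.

Query: 2024-02-06 04:50 UTC
Rule 2/4 (SFC, -08:15): 2023-11-30 03:53 UTC ≤ query < 2024-03-03 07:42 UTC
4·60 + 50 - 495 = -205 min
-205 = -1·1440 + 1235; 1235 = 20·60 + 35 → 20:35, 2024-02-06 - 1 day = 2024-02-05
→ 2024-02-05 20:35 SFC

2024-02-05 20:35 SFC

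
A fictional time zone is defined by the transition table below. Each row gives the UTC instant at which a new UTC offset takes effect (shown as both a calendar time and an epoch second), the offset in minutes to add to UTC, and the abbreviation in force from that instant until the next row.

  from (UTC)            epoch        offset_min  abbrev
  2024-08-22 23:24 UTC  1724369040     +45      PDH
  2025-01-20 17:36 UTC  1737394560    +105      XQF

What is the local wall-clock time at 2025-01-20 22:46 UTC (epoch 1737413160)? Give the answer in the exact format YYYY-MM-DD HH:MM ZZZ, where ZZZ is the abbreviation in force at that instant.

Query: 2025-01-20 22:46 UTC
Rule 2/2 (XQF, +01:45): 2025-01-20 17:36 UTC ≤ query < +∞
22·60 + 46 + 105 = 1471 min
1471 = 1·1440 + 31; 31 = 0·60 + 31 → 00:31, 2025-01-20 + 1 day = 2025-01-21
→ 2025-01-21 00:31 XQF

2025-01-21 00:31 XQF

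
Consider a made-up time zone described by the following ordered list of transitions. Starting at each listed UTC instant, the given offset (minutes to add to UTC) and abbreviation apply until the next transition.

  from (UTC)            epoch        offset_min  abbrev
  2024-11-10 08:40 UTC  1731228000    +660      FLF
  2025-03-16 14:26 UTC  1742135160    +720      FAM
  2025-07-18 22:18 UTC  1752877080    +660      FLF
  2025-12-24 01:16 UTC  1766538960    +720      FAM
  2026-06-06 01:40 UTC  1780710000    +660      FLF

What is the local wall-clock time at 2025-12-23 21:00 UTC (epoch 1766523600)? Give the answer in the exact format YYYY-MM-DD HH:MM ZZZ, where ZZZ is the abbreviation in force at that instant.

Query: 2025-12-23 21:00 UTC
Rule 3/5 (FLF, +11:00): 2025-07-18 22:18 UTC ≤ query < 2025-12-24 01:16 UTC
21·60 + 0 + 660 = 1920 min
1920 = 1·1440 + 480; 480 = 8·60 + 0 → 08:00, 2025-12-23 + 1 day = 2025-12-24
→ 2025-12-24 08:00 FLF

2025-12-24 08:00 FLF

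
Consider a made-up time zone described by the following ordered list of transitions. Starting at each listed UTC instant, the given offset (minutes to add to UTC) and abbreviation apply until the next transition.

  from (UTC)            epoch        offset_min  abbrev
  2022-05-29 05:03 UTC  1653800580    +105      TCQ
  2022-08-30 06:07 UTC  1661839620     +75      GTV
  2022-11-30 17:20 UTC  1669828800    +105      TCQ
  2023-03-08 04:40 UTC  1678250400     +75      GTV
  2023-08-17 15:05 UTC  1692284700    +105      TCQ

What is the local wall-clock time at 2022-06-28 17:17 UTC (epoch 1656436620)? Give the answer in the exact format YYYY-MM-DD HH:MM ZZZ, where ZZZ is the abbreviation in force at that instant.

Query: 2022-06-28 17:17 UTC
Rule 1/5 (TCQ, +01:45): 2022-05-29 05:03 UTC ≤ query < 2022-08-30 06:07 UTC
17·60 + 17 + 105 = 1142 min
1142 = 0·1440 + 1142; 1142 = 19·60 + 2 → 19:02, same day
→ 2022-06-28 19:02 TCQ

2022-06-28 19:02 TCQ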